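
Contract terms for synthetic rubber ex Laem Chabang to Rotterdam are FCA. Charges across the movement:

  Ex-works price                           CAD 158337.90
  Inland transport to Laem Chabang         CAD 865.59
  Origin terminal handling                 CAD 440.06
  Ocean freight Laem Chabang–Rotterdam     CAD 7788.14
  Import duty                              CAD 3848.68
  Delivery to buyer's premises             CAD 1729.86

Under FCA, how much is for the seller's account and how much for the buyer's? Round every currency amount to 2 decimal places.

Seller: CAD 159203.49; buyer: CAD 13806.74

FCA: the seller delivers export-cleared goods to the carrier; the buyer bears costs from that point.
Seller's account: goods 158337.90 + inland to port 865.59 = 159203.49
Buyer's account: origin terminal 440.06 + freight 7788.14 + duty 3848.68 + delivery 1729.86 = 13806.74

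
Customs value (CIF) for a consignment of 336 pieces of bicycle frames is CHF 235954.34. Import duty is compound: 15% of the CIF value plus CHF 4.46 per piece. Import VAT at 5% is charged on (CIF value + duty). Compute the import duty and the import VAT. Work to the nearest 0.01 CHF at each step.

Ad valorem component: 235954.34 × 15% = 35393.15
Specific component: 336 × 4.46 = 1498.56
Import duty = 35393.15 + 1498.56 = 36891.71
VAT base = CIF + duty = 235954.34 + 36891.71 = 272846.05
Import VAT = 272846.05 × 5% = 13642.30

Import duty: CHF 36891.71; import VAT: CHF 13642.30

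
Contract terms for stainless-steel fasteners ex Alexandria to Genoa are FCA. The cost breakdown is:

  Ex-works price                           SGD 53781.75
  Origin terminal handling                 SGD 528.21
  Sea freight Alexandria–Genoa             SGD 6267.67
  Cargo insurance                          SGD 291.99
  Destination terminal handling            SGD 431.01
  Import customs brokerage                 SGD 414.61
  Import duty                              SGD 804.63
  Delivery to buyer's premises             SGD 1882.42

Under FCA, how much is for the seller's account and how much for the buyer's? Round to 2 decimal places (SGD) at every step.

FCA: the seller delivers export-cleared goods to the carrier; the buyer bears costs from that point.
Seller's account: goods 53781.75 = 53781.75
Buyer's account: origin terminal 528.21 + freight 6267.67 + insurance 291.99 + destination terminal 431.01 + brokerage 414.61 + duty 804.63 + delivery 1882.42 = 10620.54

Seller: SGD 53781.75; buyer: SGD 10620.54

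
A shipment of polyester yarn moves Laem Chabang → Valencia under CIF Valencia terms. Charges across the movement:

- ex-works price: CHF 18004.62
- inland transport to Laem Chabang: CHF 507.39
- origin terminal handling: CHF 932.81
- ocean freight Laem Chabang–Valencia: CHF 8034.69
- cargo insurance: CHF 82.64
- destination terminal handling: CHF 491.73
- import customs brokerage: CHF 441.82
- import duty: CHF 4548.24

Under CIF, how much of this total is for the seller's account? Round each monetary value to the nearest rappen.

Seller's account: CHF 27562.15

CIF: the seller pays costs through ocean freight and marine insurance to the destination port.
Seller's account: goods 18004.62 + inland to port 507.39 + origin terminal 932.81 + freight 8034.69 + insurance 82.64 = 27562.15
Buyer's account: destination terminal 491.73 + brokerage 441.82 + duty 4548.24 = 5481.79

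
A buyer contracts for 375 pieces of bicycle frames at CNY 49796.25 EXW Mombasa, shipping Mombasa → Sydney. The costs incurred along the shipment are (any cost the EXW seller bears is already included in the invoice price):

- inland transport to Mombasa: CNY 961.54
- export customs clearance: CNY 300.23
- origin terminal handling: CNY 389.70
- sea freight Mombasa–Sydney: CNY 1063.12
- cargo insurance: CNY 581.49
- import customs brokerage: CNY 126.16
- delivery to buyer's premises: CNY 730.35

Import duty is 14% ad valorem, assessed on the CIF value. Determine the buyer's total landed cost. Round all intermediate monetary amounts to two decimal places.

EXW: the seller makes goods available at their premises; the buyer bears all onward costs.
CIF value = EXW price + inland to port + export clearance + origin terminal + freight + insurance = 49796.25 + 961.54 + 300.23 + 389.70 + 1063.12 + 581.49 = 53092.33
Import duty = 53092.33 × 14% = 7432.93
Buyer bears: inland to port 961.54 + export clearance 300.23 + origin terminal 389.70 + freight 1063.12 + insurance 581.49 + brokerage 126.16 + delivery 730.35 + duty 7432.93 = 11585.52
Landed cost = invoice 49796.25 + 11585.52 = 61381.77

Total landed cost: CNY 61381.77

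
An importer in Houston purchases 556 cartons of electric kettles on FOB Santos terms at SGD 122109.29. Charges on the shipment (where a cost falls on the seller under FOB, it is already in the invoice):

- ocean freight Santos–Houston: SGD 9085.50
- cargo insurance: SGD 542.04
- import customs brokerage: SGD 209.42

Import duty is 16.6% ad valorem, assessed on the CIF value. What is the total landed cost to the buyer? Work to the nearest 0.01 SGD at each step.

FOB: the seller bears costs until goods are on board at the origin port; the buyer bears freight, insurance and all costs thereafter.
CIF value = FOB price + freight + insurance = 122109.29 + 9085.50 + 542.04 = 131736.83
Import duty = 131736.83 × 16.6% = 21868.31
Buyer bears: freight 9085.50 + insurance 542.04 + brokerage 209.42 + duty 21868.31 = 31705.27
Landed cost = invoice 122109.29 + 31705.27 = 153814.56

Total landed cost: SGD 153814.56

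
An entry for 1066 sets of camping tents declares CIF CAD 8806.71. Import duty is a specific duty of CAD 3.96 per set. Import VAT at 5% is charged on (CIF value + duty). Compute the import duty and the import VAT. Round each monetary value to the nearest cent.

Import duty = 1066 × 3.96 = 4221.36
VAT base = CIF + duty = 8806.71 + 4221.36 = 13028.07
Import VAT = 13028.07 × 5% = 651.40

Import duty: CAD 4221.36; import VAT: CAD 651.40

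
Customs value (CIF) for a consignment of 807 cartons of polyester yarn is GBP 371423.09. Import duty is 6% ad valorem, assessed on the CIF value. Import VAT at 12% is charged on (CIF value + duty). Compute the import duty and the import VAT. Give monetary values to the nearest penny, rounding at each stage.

Import duty = 371423.09 × 6% = 22285.39
VAT base = CIF + duty = 371423.09 + 22285.39 = 393708.48
Import VAT = 393708.48 × 12% = 47245.02

Import duty: GBP 22285.39; import VAT: GBP 47245.02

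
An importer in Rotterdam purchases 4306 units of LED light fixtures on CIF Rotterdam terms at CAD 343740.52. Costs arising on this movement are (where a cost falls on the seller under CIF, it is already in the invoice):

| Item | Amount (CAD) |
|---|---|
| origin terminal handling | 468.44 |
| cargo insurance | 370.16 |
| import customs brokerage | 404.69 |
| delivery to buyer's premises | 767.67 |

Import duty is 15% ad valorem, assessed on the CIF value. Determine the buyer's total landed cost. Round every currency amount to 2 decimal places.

Total landed cost: CAD 396473.96

CIF: the seller pays costs through ocean freight and marine insurance to the destination port.
Already in the invoice (seller's account under CIF): origin terminal, insurance — exclude.
The CIF price already equals the CIF value: 343740.52
Import duty = 343740.52 × 15% = 51561.08
Buyer bears: brokerage 404.69 + delivery 767.67 + duty 51561.08 = 52733.44
Landed cost = invoice 343740.52 + 52733.44 = 396473.96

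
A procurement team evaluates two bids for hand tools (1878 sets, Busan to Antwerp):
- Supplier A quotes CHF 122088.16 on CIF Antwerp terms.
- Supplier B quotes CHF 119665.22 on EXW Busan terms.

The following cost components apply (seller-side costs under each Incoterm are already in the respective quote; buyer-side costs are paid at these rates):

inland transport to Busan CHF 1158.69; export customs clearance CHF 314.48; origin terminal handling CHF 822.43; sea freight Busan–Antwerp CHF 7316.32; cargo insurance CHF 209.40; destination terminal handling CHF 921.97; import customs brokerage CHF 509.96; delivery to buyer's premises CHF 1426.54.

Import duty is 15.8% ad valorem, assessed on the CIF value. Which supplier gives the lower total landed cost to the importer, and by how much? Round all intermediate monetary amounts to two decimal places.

Supplier A (CIF):
The CIF price already equals the CIF value: 122088.16
Import duty = 122088.16 × 15.8% = 19289.93
Buyer bears (A): 921.97 + 509.96 + 1426.54 = 2858.47
Landed cost (A) = invoice 122088.16 + 2858.47 + duty 19289.93 = 144236.56
Supplier B (EXW):
CIF value = EXW price + inland to port + export clearance + origin terminal + freight + insurance = 119665.22 + 1158.69 + 314.48 + 822.43 + 7316.32 + 209.40 = 129486.54
Import duty = 129486.54 × 15.8% = 20458.87
Buyer bears (B): 1158.69 + 314.48 + 822.43 + 7316.32 + 209.40 + 921.97 + 509.96 + 1426.54 = 12679.79
Landed cost (B) = invoice 119665.22 + 12679.79 + duty 20458.87 = 152803.88
Difference = |144236.56 − 152803.88| = 8567.32

Supplier A is cheaper by CHF 8567.32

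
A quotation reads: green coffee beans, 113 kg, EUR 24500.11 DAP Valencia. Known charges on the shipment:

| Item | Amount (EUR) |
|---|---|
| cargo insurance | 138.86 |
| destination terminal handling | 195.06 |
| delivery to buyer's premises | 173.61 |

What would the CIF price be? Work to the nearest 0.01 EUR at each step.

Not relevant to the conversion: insurance — on the seller under both DAP and CIF; already in the DAP price and stays in the CIF price.
From DAP to CIF, the seller no longer bears: destination terminal, delivery.
CIF price = 24500.11 − 195.06 − 173.61 = 24131.44

CIF price: EUR 24131.44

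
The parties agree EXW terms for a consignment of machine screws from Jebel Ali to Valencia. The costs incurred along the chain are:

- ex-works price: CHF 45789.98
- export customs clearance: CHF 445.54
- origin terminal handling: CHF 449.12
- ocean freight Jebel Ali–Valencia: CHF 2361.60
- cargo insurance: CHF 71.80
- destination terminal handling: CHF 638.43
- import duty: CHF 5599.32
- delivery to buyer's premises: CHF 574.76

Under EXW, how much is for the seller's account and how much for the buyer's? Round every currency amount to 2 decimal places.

Seller: CHF 45789.98; buyer: CHF 10140.57

EXW: the seller makes goods available at their premises; the buyer bears all onward costs.
Seller's account: goods 45789.98 = 45789.98
Buyer's account: export clearance 445.54 + origin terminal 449.12 + freight 2361.60 + insurance 71.80 + destination terminal 638.43 + duty 5599.32 + delivery 574.76 = 10140.57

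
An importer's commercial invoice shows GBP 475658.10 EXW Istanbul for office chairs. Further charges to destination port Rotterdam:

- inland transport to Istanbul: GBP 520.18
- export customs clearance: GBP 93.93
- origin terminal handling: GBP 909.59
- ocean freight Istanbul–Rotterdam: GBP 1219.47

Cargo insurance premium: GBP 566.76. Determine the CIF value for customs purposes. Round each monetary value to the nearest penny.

CIF value: GBP 478968.03

CIF = EXW price + pre-shipment costs + freight + insurance
CIF = 475658.10 + 520.18 + 93.93 + 909.59 + 1219.47 + 566.76 = 478968.03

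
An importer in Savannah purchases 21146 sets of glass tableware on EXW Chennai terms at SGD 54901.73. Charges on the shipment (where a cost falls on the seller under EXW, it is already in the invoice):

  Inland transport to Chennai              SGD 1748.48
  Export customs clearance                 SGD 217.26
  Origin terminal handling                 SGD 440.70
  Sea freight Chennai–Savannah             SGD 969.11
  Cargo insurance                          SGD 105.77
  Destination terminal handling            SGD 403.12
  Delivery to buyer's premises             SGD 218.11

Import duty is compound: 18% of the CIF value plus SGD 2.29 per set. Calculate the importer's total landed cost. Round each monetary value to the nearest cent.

Total landed cost: SGD 117937.57

EXW: the seller makes goods available at their premises; the buyer bears all onward costs.
CIF value = EXW price + inland to port + export clearance + origin terminal + freight + insurance = 54901.73 + 1748.48 + 217.26 + 440.70 + 969.11 + 105.77 = 58383.05
Ad valorem component: 58383.05 × 18% = 10508.95
Specific component: 21146 × 2.29 = 48424.34
Import duty = 10508.95 + 48424.34 = 58933.29
Buyer bears: inland to port 1748.48 + export clearance 217.26 + origin terminal 440.70 + freight 969.11 + insurance 105.77 + destination terminal 403.12 + delivery 218.11 + duty 58933.29 = 63035.84
Landed cost = invoice 54901.73 + 63035.84 = 117937.57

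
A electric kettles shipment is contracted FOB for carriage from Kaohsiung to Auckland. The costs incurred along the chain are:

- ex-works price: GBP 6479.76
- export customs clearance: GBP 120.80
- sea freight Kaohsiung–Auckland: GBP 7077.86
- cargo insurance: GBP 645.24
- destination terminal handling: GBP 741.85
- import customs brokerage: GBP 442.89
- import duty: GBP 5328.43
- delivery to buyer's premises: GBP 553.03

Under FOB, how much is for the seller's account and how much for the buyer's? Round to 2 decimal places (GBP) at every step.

Seller: GBP 6600.56; buyer: GBP 14789.30

FOB: the seller bears costs until goods are on board at the origin port; the buyer bears freight, insurance and all costs thereafter.
Seller's account: goods 6479.76 + export clearance 120.80 = 6600.56
Buyer's account: freight 7077.86 + insurance 645.24 + destination terminal 741.85 + brokerage 442.89 + duty 5328.43 + delivery 553.03 = 14789.30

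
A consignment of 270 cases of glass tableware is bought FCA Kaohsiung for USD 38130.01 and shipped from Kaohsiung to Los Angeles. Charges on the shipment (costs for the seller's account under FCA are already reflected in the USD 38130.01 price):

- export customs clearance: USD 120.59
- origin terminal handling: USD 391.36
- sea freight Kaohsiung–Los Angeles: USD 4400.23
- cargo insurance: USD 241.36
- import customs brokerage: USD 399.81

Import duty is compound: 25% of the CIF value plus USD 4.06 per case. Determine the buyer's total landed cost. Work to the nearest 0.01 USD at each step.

FCA: the seller delivers export-cleared goods to the carrier; the buyer bears costs from that point.
Already in the invoice (seller's account under FCA): export clearance — exclude.
CIF value = FCA price + origin terminal + freight + insurance = 38130.01 + 391.36 + 4400.23 + 241.36 = 43162.96
Ad valorem component: 43162.96 × 25% = 10790.74
Specific component: 270 × 4.06 = 1096.20
Import duty = 10790.74 + 1096.20 = 11886.94
Buyer bears: origin terminal 391.36 + freight 4400.23 + insurance 241.36 + brokerage 399.81 + duty 11886.94 = 17319.70
Landed cost = invoice 38130.01 + 17319.70 = 55449.71

Total landed cost: USD 55449.71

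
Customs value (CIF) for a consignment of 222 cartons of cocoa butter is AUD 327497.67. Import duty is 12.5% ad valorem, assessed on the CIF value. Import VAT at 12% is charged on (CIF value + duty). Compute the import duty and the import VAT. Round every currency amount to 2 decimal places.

Import duty: AUD 40937.21; import VAT: AUD 44212.19

Import duty = 327497.67 × 12.5% = 40937.21
VAT base = CIF + duty = 327497.67 + 40937.21 = 368434.88
Import VAT = 368434.88 × 12% = 44212.19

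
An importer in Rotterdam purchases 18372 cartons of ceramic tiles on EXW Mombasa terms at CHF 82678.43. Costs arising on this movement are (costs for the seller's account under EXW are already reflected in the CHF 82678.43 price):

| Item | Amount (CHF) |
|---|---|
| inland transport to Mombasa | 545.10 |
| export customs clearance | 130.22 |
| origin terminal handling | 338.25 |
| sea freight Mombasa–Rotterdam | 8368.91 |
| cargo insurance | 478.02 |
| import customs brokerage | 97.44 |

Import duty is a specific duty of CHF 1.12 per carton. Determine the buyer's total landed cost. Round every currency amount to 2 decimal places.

Total landed cost: CHF 113213.01

EXW: the seller makes goods available at their premises; the buyer bears all onward costs.
CIF value = EXW price + inland to port + export clearance + origin terminal + freight + insurance = 82678.43 + 545.10 + 130.22 + 338.25 + 8368.91 + 478.02 = 92538.93
Import duty = 18372 × 1.12 = 20576.64
Buyer bears: inland to port 545.10 + export clearance 130.22 + origin terminal 338.25 + freight 8368.91 + insurance 478.02 + brokerage 97.44 + duty 20576.64 = 30534.58
Landed cost = invoice 82678.43 + 30534.58 = 113213.01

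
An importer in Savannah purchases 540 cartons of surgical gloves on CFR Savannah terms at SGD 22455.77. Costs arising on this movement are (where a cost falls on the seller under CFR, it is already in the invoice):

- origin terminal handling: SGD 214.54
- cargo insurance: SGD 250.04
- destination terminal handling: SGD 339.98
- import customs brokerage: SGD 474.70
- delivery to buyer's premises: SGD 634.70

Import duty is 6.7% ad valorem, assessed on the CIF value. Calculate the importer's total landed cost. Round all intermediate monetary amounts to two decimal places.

CFR: the seller pays costs through ocean freight to the destination port, but not insurance.
Already in the invoice (seller's account under CFR): origin terminal — exclude.
CIF value = CFR price + insurance = 22455.77 + 250.04 = 22705.81
Import duty = 22705.81 × 6.7% = 1521.29
Buyer bears: insurance 250.04 + destination terminal 339.98 + brokerage 474.70 + delivery 634.70 + duty 1521.29 = 3220.71
Landed cost = invoice 22455.77 + 3220.71 = 25676.48

Total landed cost: SGD 25676.48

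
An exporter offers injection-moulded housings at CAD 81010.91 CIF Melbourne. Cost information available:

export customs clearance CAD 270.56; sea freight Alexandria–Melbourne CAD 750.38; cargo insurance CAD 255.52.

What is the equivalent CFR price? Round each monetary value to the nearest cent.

Not relevant to the conversion: freight, export clearance — on the seller under both CIF and CFR; already in the CIF price and stays in the CFR price.
From CIF to CFR, the seller no longer bears: insurance.
CFR price = 81010.91 − 255.52 = 80755.39

CFR price: CAD 80755.39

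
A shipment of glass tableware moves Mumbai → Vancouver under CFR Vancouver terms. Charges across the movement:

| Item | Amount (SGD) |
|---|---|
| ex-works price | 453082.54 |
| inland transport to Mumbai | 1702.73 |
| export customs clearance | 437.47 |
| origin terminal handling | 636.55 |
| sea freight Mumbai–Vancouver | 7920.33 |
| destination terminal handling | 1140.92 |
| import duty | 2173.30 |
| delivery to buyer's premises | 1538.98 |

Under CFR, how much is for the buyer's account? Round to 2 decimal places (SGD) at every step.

Buyer's account: SGD 4853.20

CFR: the seller pays costs through ocean freight to the destination port, but not insurance.
Seller's account: goods 453082.54 + inland to port 1702.73 + export clearance 437.47 + origin terminal 636.55 + freight 7920.33 = 463779.62
Buyer's account: destination terminal 1140.92 + duty 2173.30 + delivery 1538.98 = 4853.20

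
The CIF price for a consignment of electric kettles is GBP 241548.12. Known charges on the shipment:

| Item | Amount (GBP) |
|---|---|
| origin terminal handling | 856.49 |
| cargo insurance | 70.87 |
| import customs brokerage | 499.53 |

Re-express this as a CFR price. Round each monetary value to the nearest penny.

CFR price: GBP 241477.25

Not relevant to the conversion: origin terminal — on the seller under both CIF and CFR; already in the CIF price and stays in the CFR price. brokerage — on the buyer under both terms; not part of either seller's price.
From CIF to CFR, the seller no longer bears: insurance.
CFR price = 241548.12 − 70.87 = 241477.25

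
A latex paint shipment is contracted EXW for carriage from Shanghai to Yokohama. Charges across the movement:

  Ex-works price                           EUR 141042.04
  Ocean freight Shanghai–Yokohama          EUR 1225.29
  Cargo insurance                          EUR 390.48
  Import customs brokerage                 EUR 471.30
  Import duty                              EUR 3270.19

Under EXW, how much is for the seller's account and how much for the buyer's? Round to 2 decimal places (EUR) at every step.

Seller: EUR 141042.04; buyer: EUR 5357.26

EXW: the seller makes goods available at their premises; the buyer bears all onward costs.
Seller's account: goods 141042.04 = 141042.04
Buyer's account: freight 1225.29 + insurance 390.48 + brokerage 471.30 + duty 3270.19 = 5357.26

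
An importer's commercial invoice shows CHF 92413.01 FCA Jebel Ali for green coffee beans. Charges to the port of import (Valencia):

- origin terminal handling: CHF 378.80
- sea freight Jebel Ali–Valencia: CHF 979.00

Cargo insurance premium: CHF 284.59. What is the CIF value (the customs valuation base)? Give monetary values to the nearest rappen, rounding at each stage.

CIF value: CHF 94055.40

CIF = FCA price + pre-shipment costs + freight + insurance
CIF = 92413.01 + 378.80 + 979.00 + 284.59 = 94055.40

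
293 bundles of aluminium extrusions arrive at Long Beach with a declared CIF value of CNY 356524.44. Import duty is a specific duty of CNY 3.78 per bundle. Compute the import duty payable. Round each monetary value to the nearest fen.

Import duty: CNY 1107.54

Import duty = 293 × 3.78 = 1107.54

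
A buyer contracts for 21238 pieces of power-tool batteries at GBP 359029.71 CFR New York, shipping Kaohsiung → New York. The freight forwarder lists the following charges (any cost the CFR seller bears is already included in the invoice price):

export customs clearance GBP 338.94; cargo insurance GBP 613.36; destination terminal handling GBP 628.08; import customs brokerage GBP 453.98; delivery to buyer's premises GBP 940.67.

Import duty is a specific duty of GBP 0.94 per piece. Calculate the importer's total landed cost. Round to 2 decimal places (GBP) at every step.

CFR: the seller pays costs through ocean freight to the destination port, but not insurance.
Already in the invoice (seller's account under CFR): export clearance — exclude.
CIF value = CFR price + insurance = 359029.71 + 613.36 = 359643.07
Import duty = 21238 × 0.94 = 19963.72
Buyer bears: insurance 613.36 + destination terminal 628.08 + brokerage 453.98 + delivery 940.67 + duty 19963.72 = 22599.81
Landed cost = invoice 359029.71 + 22599.81 = 381629.52

Total landed cost: GBP 381629.52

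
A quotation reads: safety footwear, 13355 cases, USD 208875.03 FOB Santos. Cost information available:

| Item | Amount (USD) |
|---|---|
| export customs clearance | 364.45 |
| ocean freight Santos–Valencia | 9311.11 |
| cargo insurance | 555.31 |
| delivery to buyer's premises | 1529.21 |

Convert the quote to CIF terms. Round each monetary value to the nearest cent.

Not relevant to the conversion: export clearance — on the seller under both FOB and CIF; already in the FOB price and stays in the CIF price. delivery — on the buyer under both terms; not part of either seller's price.
From FOB to CIF, the seller additionally bears: freight, insurance.
CIF price = 208875.03 + 9311.11 + 555.31 = 218741.45

CIF price: USD 218741.45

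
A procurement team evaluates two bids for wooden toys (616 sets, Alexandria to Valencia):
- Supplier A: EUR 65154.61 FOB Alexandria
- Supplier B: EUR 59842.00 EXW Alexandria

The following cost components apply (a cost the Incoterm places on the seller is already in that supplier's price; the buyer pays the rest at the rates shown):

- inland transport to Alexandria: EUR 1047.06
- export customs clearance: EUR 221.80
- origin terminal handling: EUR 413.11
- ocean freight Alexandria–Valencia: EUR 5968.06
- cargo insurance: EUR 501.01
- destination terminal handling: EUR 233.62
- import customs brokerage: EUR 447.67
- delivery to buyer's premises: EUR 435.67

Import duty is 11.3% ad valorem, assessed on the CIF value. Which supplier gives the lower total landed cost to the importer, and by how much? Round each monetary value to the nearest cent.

Supplier A (FOB):
CIF value = FOB price + freight + insurance = 65154.61 + 5968.06 + 501.01 = 71623.68
Import duty = 71623.68 × 11.3% = 8093.48
Buyer bears (A): 5968.06 + 501.01 + 233.62 + 447.67 + 435.67 = 7586.03
Landed cost (A) = invoice 65154.61 + 7586.03 + duty 8093.48 = 80834.12
Supplier B (EXW):
CIF value = EXW price + inland to port + export clearance + origin terminal + freight + insurance = 59842.00 + 1047.06 + 221.80 + 413.11 + 5968.06 + 501.01 = 67993.04
Import duty = 67993.04 × 11.3% = 7683.21
Buyer bears (B): 1047.06 + 221.80 + 413.11 + 5968.06 + 501.01 + 233.62 + 447.67 + 435.67 = 9268.00
Landed cost (B) = invoice 59842.00 + 9268.00 + duty 7683.21 = 76793.21
Difference = |80834.12 − 76793.21| = 4040.91

Supplier B is cheaper by EUR 4040.91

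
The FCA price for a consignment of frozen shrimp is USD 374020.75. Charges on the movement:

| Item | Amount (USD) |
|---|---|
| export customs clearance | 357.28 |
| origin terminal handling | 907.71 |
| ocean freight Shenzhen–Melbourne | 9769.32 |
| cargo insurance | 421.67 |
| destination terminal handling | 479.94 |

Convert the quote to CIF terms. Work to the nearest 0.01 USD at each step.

Not relevant to the conversion: export clearance — on the seller under both FCA and CIF; already in the FCA price and stays in the CIF price. destination terminal — on the buyer under both terms; not part of either seller's price.
From FCA to CIF, the seller additionally bears: origin terminal, freight, insurance.
CIF price = 374020.75 + 907.71 + 9769.32 + 421.67 = 385119.45

CIF price: USD 385119.45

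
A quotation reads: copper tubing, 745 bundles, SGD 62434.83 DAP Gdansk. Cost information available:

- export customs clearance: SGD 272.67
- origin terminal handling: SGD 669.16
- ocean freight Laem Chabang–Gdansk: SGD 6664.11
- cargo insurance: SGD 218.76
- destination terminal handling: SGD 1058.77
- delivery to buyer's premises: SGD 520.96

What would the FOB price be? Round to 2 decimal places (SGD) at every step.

Not relevant to the conversion: origin terminal, export clearance — on the seller under both DAP and FOB; already in the DAP price and stays in the FOB price.
From DAP to FOB, the seller no longer bears: freight, insurance, destination terminal, delivery.
FOB price = 62434.83 − 6664.11 − 218.76 − 1058.77 − 520.96 = 53972.23

FOB price: SGD 53972.23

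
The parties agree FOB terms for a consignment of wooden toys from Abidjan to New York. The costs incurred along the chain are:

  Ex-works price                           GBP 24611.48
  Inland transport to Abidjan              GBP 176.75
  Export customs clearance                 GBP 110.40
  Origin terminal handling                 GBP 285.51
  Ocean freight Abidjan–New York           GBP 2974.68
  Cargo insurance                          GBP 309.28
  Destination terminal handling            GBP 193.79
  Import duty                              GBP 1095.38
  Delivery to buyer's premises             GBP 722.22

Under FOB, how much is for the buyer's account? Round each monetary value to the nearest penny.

Buyer's account: GBP 5295.35

FOB: the seller bears costs until goods are on board at the origin port; the buyer bears freight, insurance and all costs thereafter.
Seller's account: goods 24611.48 + inland to port 176.75 + export clearance 110.40 + origin terminal 285.51 = 25184.14
Buyer's account: freight 2974.68 + insurance 309.28 + destination terminal 193.79 + duty 1095.38 + delivery 722.22 = 5295.35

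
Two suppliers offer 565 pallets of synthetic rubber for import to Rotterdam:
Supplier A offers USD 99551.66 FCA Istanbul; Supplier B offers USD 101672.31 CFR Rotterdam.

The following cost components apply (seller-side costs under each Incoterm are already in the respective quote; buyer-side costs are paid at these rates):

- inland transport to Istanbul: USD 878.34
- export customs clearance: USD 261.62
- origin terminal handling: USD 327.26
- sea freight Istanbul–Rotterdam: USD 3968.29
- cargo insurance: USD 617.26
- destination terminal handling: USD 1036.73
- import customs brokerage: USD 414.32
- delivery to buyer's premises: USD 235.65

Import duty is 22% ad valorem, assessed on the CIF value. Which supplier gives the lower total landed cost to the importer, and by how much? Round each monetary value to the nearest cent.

Supplier B is cheaper by USD 2653.37

Supplier A (FCA):
CIF value = FCA price + origin terminal + freight + insurance = 99551.66 + 327.26 + 3968.29 + 617.26 = 104464.47
Import duty = 104464.47 × 22% = 22982.18
Buyer bears (A): 327.26 + 3968.29 + 617.26 + 1036.73 + 414.32 + 235.65 = 6599.51
Landed cost (A) = invoice 99551.66 + 6599.51 + duty 22982.18 = 129133.35
Supplier B (CFR):
CIF value = CFR price + insurance = 101672.31 + 617.26 = 102289.57
Import duty = 102289.57 × 22% = 22503.71
Buyer bears (B): 617.26 + 1036.73 + 414.32 + 235.65 = 2303.96
Landed cost (B) = invoice 101672.31 + 2303.96 + duty 22503.71 = 126479.98
Difference = |129133.35 − 126479.98| = 2653.37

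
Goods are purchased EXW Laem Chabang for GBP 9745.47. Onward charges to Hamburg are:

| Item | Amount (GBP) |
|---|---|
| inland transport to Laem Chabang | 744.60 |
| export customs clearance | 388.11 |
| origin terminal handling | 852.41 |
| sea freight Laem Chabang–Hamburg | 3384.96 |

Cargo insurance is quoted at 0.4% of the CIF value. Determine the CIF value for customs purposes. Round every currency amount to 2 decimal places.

Let C be the CIF value. C = EXW price + pre-shipment costs + freight + 0.4% × C
C − 0.4% × C = 9745.47 + 744.60 + 388.11 + 852.41 + 3384.96
0.996 × C = 15115.55
C = 15115.55 / 0.996 = 15176.26
Insurance premium = 0.4% × 15176.26 = 60.71

CIF value: GBP 15176.26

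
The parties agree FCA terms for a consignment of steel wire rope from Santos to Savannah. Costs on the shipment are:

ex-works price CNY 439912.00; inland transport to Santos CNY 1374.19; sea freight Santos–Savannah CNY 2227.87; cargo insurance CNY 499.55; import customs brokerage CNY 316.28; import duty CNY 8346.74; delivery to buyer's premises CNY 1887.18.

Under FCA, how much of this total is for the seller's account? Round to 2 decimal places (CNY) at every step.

FCA: the seller delivers export-cleared goods to the carrier; the buyer bears costs from that point.
Seller's account: goods 439912.00 + inland to port 1374.19 = 441286.19
Buyer's account: freight 2227.87 + insurance 499.55 + brokerage 316.28 + duty 8346.74 + delivery 1887.18 = 13277.62

Seller's account: CNY 441286.19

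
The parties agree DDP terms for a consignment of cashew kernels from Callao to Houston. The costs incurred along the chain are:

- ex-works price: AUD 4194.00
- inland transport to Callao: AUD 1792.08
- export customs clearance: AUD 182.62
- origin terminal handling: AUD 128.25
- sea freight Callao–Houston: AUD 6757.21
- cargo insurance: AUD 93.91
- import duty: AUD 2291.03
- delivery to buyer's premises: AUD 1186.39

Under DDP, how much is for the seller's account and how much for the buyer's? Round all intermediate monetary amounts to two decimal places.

DDP: the seller bears all costs including import duty.
Seller's account: goods 4194.00 + inland to port 1792.08 + export clearance 182.62 + origin terminal 128.25 + freight 6757.21 + insurance 93.91 + duty 2291.03 + delivery 1186.39 = 16625.49
Buyer's account: 0.00

Seller: AUD 16625.49; buyer: AUD 0.00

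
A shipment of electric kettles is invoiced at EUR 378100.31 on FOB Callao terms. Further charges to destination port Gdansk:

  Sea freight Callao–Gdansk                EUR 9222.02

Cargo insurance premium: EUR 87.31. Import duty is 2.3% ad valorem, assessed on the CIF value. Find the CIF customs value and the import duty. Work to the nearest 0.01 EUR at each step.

CIF = FOB price + freight + insurance
CIF = 378100.31 + 9222.02 + 87.31 = 387409.64
Import duty = 387409.64 × 2.3% = 8910.42

CIF value: EUR 387409.64; import duty: EUR 8910.42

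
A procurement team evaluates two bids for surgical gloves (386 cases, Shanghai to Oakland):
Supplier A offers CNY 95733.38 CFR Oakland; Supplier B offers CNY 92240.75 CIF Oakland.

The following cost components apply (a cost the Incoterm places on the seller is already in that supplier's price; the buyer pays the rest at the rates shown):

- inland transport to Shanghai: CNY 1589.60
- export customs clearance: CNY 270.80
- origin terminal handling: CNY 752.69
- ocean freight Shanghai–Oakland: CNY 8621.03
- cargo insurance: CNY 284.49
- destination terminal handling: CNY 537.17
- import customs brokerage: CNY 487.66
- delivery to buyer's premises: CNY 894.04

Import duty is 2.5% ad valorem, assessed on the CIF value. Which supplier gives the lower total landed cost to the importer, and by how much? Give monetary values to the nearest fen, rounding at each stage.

Supplier A (CFR):
CIF value = CFR price + insurance = 95733.38 + 284.49 = 96017.87
Import duty = 96017.87 × 2.5% = 2400.45
Buyer bears (A): 284.49 + 537.17 + 487.66 + 894.04 = 2203.36
Landed cost (A) = invoice 95733.38 + 2203.36 + duty 2400.45 = 100337.19
Supplier B (CIF):
The CIF price already equals the CIF value: 92240.75
Import duty = 92240.75 × 2.5% = 2306.02
Buyer bears (B): 537.17 + 487.66 + 894.04 = 1918.87
Landed cost (B) = invoice 92240.75 + 1918.87 + duty 2306.02 = 96465.64
Difference = |100337.19 − 96465.64| = 3871.55

Supplier B is cheaper by CNY 3871.55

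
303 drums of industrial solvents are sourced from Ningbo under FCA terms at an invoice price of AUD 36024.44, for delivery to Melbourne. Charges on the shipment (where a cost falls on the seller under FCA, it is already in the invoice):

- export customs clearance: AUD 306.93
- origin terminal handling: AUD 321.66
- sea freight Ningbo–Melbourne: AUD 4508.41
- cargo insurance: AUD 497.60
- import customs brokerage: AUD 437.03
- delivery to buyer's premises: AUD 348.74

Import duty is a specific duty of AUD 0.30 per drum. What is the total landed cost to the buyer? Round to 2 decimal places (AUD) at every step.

Total landed cost: AUD 42228.78

FCA: the seller delivers export-cleared goods to the carrier; the buyer bears costs from that point.
Already in the invoice (seller's account under FCA): export clearance — exclude.
CIF value = FCA price + origin terminal + freight + insurance = 36024.44 + 321.66 + 4508.41 + 497.60 = 41352.11
Import duty = 303 × 0.30 = 90.90
Buyer bears: origin terminal 321.66 + freight 4508.41 + insurance 497.60 + brokerage 437.03 + delivery 348.74 + duty 90.90 = 6204.34
Landed cost = invoice 36024.44 + 6204.34 = 42228.78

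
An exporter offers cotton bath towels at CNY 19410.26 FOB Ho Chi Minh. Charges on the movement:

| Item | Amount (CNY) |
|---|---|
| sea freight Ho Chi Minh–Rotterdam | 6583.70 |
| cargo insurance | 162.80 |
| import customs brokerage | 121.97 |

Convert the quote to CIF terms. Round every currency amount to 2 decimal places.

CIF price: CNY 26156.76

Not relevant to the conversion: brokerage — on the buyer under both terms; not part of either seller's price.
From FOB to CIF, the seller additionally bears: freight, insurance.
CIF price = 19410.26 + 6583.70 + 162.80 = 26156.76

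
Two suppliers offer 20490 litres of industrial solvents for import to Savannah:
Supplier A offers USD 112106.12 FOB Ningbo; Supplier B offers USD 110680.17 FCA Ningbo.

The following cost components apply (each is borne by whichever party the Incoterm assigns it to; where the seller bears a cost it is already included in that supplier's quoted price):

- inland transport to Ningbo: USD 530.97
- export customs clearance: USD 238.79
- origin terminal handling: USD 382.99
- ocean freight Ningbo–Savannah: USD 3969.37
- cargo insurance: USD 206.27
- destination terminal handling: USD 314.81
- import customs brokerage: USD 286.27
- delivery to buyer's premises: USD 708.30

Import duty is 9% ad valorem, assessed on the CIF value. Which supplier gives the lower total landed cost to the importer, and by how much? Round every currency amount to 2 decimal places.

Supplier A (FOB):
CIF value = FOB price + freight + insurance = 112106.12 + 3969.37 + 206.27 = 116281.76
Import duty = 116281.76 × 9% = 10465.36
Buyer bears (A): 3969.37 + 206.27 + 314.81 + 286.27 + 708.30 = 5485.02
Landed cost (A) = invoice 112106.12 + 5485.02 + duty 10465.36 = 128056.50
Supplier B (FCA):
CIF value = FCA price + origin terminal + freight + insurance = 110680.17 + 382.99 + 3969.37 + 206.27 = 115238.80
Import duty = 115238.80 × 9% = 10371.49
Buyer bears (B): 382.99 + 3969.37 + 206.27 + 314.81 + 286.27 + 708.30 = 5868.01
Landed cost (B) = invoice 110680.17 + 5868.01 + duty 10371.49 = 126919.67
Difference = |128056.50 − 126919.67| = 1136.83

Supplier B is cheaper by USD 1136.83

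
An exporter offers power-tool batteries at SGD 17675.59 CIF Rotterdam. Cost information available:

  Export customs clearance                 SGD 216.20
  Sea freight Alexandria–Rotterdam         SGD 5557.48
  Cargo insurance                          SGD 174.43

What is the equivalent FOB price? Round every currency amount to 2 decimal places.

Not relevant to the conversion: export clearance — on the seller under both CIF and FOB; already in the CIF price and stays in the FOB price.
From CIF to FOB, the seller no longer bears: freight, insurance.
FOB price = 17675.59 − 5557.48 − 174.43 = 11943.68

FOB price: SGD 11943.68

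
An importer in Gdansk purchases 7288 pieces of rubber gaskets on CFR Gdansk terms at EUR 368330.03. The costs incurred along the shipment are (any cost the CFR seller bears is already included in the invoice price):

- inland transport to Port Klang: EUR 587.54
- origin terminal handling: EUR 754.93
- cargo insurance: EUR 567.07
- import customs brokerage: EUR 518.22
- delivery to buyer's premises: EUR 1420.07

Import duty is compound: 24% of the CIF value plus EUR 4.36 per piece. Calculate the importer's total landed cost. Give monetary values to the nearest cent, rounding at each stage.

CFR: the seller pays costs through ocean freight to the destination port, but not insurance.
Already in the invoice (seller's account under CFR): inland to port, origin terminal — exclude.
CIF value = CFR price + insurance = 368330.03 + 567.07 = 368897.10
Ad valorem component: 368897.10 × 24% = 88535.30
Specific component: 7288 × 4.36 = 31775.68
Import duty = 88535.30 + 31775.68 = 120310.98
Buyer bears: insurance 567.07 + brokerage 518.22 + delivery 1420.07 + duty 120310.98 = 122816.34
Landed cost = invoice 368330.03 + 122816.34 = 491146.37

Total landed cost: EUR 491146.37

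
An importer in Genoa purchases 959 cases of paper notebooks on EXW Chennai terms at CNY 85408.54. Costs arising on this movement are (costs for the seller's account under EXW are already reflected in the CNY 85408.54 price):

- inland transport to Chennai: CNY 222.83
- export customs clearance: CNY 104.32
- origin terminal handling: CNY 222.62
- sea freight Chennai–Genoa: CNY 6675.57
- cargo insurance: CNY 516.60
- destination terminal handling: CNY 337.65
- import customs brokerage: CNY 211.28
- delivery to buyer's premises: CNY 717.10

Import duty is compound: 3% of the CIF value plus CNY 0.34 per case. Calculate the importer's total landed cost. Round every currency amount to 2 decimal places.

EXW: the seller makes goods available at their premises; the buyer bears all onward costs.
CIF value = EXW price + inland to port + export clearance + origin terminal + freight + insurance = 85408.54 + 222.83 + 104.32 + 222.62 + 6675.57 + 516.60 = 93150.48
Ad valorem component: 93150.48 × 3% = 2794.51
Specific component: 959 × 0.34 = 326.06
Import duty = 2794.51 + 326.06 = 3120.57
Buyer bears: inland to port 222.83 + export clearance 104.32 + origin terminal 222.62 + freight 6675.57 + insurance 516.60 + destination terminal 337.65 + brokerage 211.28 + delivery 717.10 + duty 3120.57 = 12128.54
Landed cost = invoice 85408.54 + 12128.54 = 97537.08

Total landed cost: CNY 97537.08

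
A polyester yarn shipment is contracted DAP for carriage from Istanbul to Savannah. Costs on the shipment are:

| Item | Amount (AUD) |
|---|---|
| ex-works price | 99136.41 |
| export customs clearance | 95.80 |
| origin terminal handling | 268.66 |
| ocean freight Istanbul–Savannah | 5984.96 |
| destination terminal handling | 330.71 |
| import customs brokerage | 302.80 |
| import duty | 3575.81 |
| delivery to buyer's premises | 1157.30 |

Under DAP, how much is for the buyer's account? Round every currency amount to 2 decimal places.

DAP: the seller bears all costs to the named destination except import duty and clearance.
Seller's account: goods 99136.41 + export clearance 95.80 + origin terminal 268.66 + freight 5984.96 + destination terminal 330.71 + delivery 1157.30 = 106973.84
Buyer's account: brokerage 302.80 + duty 3575.81 = 3878.61

Buyer's account: AUD 3878.61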